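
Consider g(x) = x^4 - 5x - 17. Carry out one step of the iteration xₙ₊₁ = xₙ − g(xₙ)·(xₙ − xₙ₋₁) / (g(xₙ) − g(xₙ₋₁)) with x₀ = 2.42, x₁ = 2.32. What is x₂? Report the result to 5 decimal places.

2.31233

g(2.42) = 5.1974210, g(2.32) = 0.3702298
x₂ = 2.3200000 − 0.3702298·(2.3200000 − 2.4200000) / (0.3702298 − 5.1974210) = 2.3200000 − (-0.0370230)/(-4.8271912) = 2.3123303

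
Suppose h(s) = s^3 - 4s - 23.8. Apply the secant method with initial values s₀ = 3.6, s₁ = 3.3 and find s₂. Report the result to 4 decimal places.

h(3.6) = 8.456000, h(3.3) = -1.063000
s₂ = 3.300000 − (-1.063000)·(3.300000 − 3.600000) / (-1.063000 − 8.456000) = 3.300000 − (0.318900)/(-9.519000) = 3.333501

3.3335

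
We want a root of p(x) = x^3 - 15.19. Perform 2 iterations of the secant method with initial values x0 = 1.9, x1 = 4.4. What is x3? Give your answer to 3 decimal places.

2.316

p(1.9) = -8.33100, p(4.4) = 69.99400
x2 = 4.40000 − 69.99400·(4.40000 − 1.90000) / (69.99400 − (-8.33100)) = 4.40000 − (174.98500)/(78.32500) = 2.16591
p(2.16591) = -5.02934
x3 = 2.16591 − (-5.02934)·(2.16591 − 4.40000) / (-5.02934 − 69.99400) = 2.16591 − (11.23599)/(-75.02334) = 2.31568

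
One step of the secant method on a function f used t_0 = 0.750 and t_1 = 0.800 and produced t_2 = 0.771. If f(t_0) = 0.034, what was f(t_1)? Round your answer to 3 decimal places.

-0.047

The secant line through (0.750, 0.034) and (0.800, f(t_1)) crosses zero at t_2 = 0.771.
So (0.750, 0.034), (0.800, f(t_1)), (0.771, 0) are collinear:
f(t_1) = 0.034 · (0.800 − 0.771) / (0.750 − 0.771) = 0.034 · (0.02900)/(-0.02100) = -0.04695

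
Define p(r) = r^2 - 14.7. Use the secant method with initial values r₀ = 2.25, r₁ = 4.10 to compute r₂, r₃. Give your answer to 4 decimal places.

p(2.25) = -9.637500, p(4.10) = 2.110000
r₂ = 4.100000 − 2.110000·(4.100000 − 2.250000) / (2.110000 − (-9.637500)) = 4.100000 − (3.903500)/(11.747500) = 3.767717
p(3.767717) = -0.504312
r₃ = 3.767717 − (-0.504312)·(3.767717 − 4.100000) / (-0.504312 − 2.110000) = 3.767717 − (0.167575)/(-2.614312) = 3.831815

3.7677, 3.8318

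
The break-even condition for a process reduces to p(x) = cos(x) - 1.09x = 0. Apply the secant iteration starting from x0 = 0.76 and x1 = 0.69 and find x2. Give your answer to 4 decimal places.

p(0.76) = -0.103564, p(0.69) = 0.019146
x2 = 0.690000 − 0.019146·(0.690000 − 0.760000) / (0.019146 − (-0.103564)) = 0.690000 − (-0.001340)/(0.122710) = 0.700922

0.7009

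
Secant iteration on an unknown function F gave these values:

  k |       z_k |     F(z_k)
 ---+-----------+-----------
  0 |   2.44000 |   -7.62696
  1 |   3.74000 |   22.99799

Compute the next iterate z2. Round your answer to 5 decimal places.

2.76376

z2 = 3.74000 − 22.99799·(3.74000 − 2.44000) / (22.99799 − (-7.62696))
   = 3.74000 − (29.8973870)/(30.6249500) = 2.7637572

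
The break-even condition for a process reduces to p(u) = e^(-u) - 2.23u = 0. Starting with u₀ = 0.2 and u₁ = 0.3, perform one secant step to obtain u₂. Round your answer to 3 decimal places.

p(0.2) = 0.37273, p(0.3) = 0.07182
u₂ = 0.30000 − 0.07182·(0.30000 − 0.20000) / (0.07182 − 0.37273) = 0.30000 − (0.00718)/(-0.30091) = 0.32387

0.324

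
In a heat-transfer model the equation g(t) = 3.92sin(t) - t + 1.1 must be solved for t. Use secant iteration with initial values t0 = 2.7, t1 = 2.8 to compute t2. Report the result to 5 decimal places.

g(2.7) = 0.0753291, g(2.8) = -0.3868465
t2 = 2.8000000 − (-0.3868465)·(2.8000000 − 2.7000000) / (-0.3868465 − 0.0753291) = 2.8000000 − (-0.0386846)/(-0.4621756) = 2.7162988

2.71630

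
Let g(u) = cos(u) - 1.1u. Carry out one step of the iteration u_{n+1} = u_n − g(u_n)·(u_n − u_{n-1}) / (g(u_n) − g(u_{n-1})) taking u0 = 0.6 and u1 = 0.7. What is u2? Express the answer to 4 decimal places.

0.6970

g(0.6) = 0.165336, g(0.7) = -0.005158
u2 = 0.700000 − (-0.005158)·(0.700000 − 0.600000) / (-0.005158 − 0.165336) = 0.700000 − (-0.000516)/(-0.170493) = 0.696975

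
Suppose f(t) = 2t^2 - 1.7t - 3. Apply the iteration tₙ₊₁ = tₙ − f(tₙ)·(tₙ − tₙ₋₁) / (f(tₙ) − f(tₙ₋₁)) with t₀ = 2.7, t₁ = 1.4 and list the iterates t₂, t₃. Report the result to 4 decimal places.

1.6246, 1.7357

f(2.7) = 6.990000, f(1.4) = -1.460000
t₂ = 1.400000 − (-1.460000)·(1.400000 − 2.700000) / (-1.460000 − 6.990000) = 1.400000 − (1.898000)/(-8.450000) = 1.624615
f(1.624615) = -0.483096
t₃ = 1.624615 − (-0.483096)·(1.624615 − 1.400000) / (-0.483096 − (-1.460000)) = 1.624615 − (-0.108511)/(0.976904) = 1.735692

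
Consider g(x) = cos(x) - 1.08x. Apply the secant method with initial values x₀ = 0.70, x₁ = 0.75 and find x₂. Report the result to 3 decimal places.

0.705

g(0.70) = 0.00884, g(0.75) = -0.07831
x₂ = 0.75000 − (-0.07831)·(0.75000 − 0.70000) / (-0.07831 − 0.00884) = 0.75000 − (-0.00392)/(-0.08715) = 0.70507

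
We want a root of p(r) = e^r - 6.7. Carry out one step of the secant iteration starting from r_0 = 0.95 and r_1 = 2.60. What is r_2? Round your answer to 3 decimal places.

p(0.95) = -4.11429, p(2.60) = 6.76374
r_2 = 2.60000 − 6.76374·(2.60000 − 0.95000) / (6.76374 − (-4.11429)) = 2.60000 − (11.16017)/(10.87803) = 1.57406

1.574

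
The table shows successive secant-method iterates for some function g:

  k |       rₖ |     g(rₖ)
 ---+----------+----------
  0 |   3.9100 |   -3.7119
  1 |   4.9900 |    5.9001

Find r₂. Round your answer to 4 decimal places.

r₂ = 4.9900 − 5.9001·(4.9900 − 3.9100) / (5.9001 − (-3.7119))
   = 4.9900 − (6.372108)/(9.612000) = 4.327067

4.3271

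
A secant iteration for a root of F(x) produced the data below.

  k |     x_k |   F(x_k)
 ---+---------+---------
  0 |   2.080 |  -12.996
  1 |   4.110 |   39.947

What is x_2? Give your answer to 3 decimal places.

x_2 = 4.110 − 39.947·(4.110 − 2.080) / (39.947 − (-12.996))
   = 4.110 − (81.09241)/(52.94300) = 2.57831

2.578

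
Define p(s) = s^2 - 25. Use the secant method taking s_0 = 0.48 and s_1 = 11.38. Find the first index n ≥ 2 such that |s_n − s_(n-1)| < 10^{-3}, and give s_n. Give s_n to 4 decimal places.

n = 8, s_n = 5.0000

p(0.48) = -24.769600, p(11.38) = 104.504400
s_2 = 11.380000 − 104.504400·(10.900000)/(129.274000) = 2.568499;  |Δ| = 8.811501
p(2.568499) = -18.402812
s_3 = 2.568499 − (-18.402812)·(-8.811501)/(-122.907212) = 3.887839;  |Δ| = 1.319340
p(3.887839) = -9.884707
s_4 = 3.887839 − (-9.884707)·(1.319340)/(8.518105) = 5.418847;  |Δ| = 1.531008
p(5.418847) = 4.363907
s_5 = 5.418847 − 4.363907·(1.531008)/(14.248614) = 4.949947;  |Δ| = 0.468900
p(4.949947) = -0.498023
s_6 = 4.949947 − (-0.498023)·(-0.468900)/(-4.861929) = 4.997978;  |Δ| = 0.048031
p(4.997978) = -0.020215
s_7 = 4.997978 − (-0.020215)·(0.048031)/(0.477808) = 5.000010;  |Δ| = 0.002032
p(5.000010) = 0.000102
s_8 = 5.000010 − 0.000102·(0.002032)/(0.020316) = 5.000000;  |Δ| = 0.000010
|s_8 − s_7| = 0.000010 < 10^{-3}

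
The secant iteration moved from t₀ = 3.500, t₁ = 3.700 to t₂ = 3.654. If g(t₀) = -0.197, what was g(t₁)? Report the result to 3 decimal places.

0.059

The secant line through (3.500, -0.197) and (3.700, g(t₁)) crosses zero at t₂ = 3.654.
So (3.500, -0.197), (3.700, g(t₁)), (3.654, 0) are collinear:
g(t₁) = -0.197 · (3.700 − 3.654) / (3.500 − 3.654) = -0.197 · (0.04600)/(-0.15400) = 0.05884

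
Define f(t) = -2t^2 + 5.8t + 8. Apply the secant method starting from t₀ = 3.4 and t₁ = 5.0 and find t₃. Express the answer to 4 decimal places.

f(3.4) = 4.600000, f(5.0) = -13.000000
t₂ = 5.000000 − (-13.000000)·(5.000000 − 3.400000) / (-13.000000 − 4.600000) = 5.000000 − (-20.800000)/(-17.600000) = 3.818182
f(3.818182) = 0.988430
t₃ = 3.818182 − 0.988430·(3.818182 − 5.000000) / (0.988430 − (-13.000000)) = 3.818182 − (-1.168144)/(13.988430) = 3.901690

3.9017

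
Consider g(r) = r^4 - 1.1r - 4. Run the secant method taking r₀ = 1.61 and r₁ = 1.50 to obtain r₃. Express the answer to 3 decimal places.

1.545

g(1.61) = 0.94798, g(1.50) = -0.58750
r₂ = 1.50000 − (-0.58750)·(1.50000 − 1.61000) / (-0.58750 − 0.94798) = 1.50000 − (0.06463)/(-1.53548) = 1.54209
g(1.54209) = -0.04125
r₃ = 1.54209 − (-0.04125)·(1.54209 − 1.50000) / (-0.04125 − (-0.58750)) = 1.54209 − (-0.00174)/(0.54625) = 1.54527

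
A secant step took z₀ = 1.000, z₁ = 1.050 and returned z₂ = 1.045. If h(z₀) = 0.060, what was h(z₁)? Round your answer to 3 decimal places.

-0.007

The secant line through (1.000, 0.060) and (1.050, h(z₁)) crosses zero at z₂ = 1.045.
So (1.000, 0.060), (1.050, h(z₁)), (1.045, 0) are collinear:
h(z₁) = 0.060 · (1.050 − 1.045) / (1.000 − 1.045) = 0.060 · (0.00500)/(-0.04500) = -0.00667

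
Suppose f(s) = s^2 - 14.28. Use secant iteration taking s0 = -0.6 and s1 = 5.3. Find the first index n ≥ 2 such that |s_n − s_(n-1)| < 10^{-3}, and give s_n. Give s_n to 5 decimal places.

n = 7, s_n = 3.77889

f(-0.6) = -13.9200000, f(5.3) = 13.8100000
s2 = 5.3000000 − 13.8100000·(5.9000000)/(27.7300000) = 2.3617021;  |Δ| = 2.9382979
f(2.3617021) = -8.7023631
s3 = 2.3617021 − (-8.7023631)·(-2.9382979)/(-22.5123631) = 3.4975285;  |Δ| = 1.1358263
f(3.4975285) = -2.0472946
s4 = 3.4975285 − (-2.0472946)·(1.1358263)/(6.6550684) = 3.8469420;  |Δ| = 0.3494136
f(3.8469420) = 0.5189630
s5 = 3.8469420 − 0.5189630·(0.3494136)/(2.5662576) = 3.7762817;  |Δ| = 0.0706604
f(3.7762817) = -0.0196968
s6 = 3.7762817 − (-0.0196968)·(-0.0706604)/(-0.5386598) = 3.7788655;  |Δ| = 0.0025838
f(3.7788655) = -0.0001759
s7 = 3.7788655 − (-0.0001759)·(0.0025838)/(0.0195209) = 3.7788887;  |Δ| = 0.0000233
|s7 − s6| = 0.0000233 < 10^{-3}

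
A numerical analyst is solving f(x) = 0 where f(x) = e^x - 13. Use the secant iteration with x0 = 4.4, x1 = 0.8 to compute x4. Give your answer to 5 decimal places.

f(4.4) = 68.4508687, f(0.8) = -10.7744591
x2 = 0.8000000 − (-10.7744591)·(0.8000000 − 4.4000000) / (-10.7744591 − 68.4508687) = 0.8000000 − (38.7880527)/(-79.2253277) = 1.2895916
f(1.2895916) = -9.3686969
x3 = 1.2895916 − (-9.3686969)·(1.2895916 − 0.8000000) / (-9.3686969 − (-10.7744591)) = 1.2895916 − (-4.5868350)/(1.4057622) = 4.5524728
f(4.5524728) = 81.8667012
x4 = 4.5524728 − 81.8667012·(4.5524728 − 1.2895916) / (81.8667012 − (-9.3686969)) = 4.5524728 − (267.1213193)/(91.2353980) = 1.6246473

1.62465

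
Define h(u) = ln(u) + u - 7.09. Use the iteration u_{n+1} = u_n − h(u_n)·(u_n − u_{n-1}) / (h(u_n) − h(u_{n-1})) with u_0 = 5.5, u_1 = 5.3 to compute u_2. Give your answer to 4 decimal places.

h(5.5) = 0.114748, h(5.3) = -0.122293
u_2 = 5.300000 − (-0.122293)·(5.300000 − 5.500000) / (-0.122293 − 0.114748) = 5.300000 − (0.024459)/(-0.237041) = 5.403183

5.4032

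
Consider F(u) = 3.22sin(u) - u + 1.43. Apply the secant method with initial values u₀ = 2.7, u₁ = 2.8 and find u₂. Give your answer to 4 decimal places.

2.7267

F(2.7) = 0.106163, F(2.8) = -0.291338
u₂ = 2.800000 − (-0.291338)·(2.800000 − 2.700000) / (-0.291338 − 0.106163) = 2.800000 − (-0.029134)/(-0.397501) = 2.726708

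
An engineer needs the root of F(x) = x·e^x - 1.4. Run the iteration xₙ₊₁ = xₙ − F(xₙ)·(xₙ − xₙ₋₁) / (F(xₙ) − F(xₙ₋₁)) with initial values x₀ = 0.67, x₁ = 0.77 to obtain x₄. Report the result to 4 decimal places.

F(0.67) = -0.090661, F(0.77) = 0.263020
x₂ = 0.770000 − 0.263020·(0.770000 − 0.670000) / (0.263020 − (-0.090661)) = 0.770000 − (0.026302)/(0.353681) = 0.695634
F(0.695634) = -0.005269
x₃ = 0.695634 − (-0.005269)·(0.695634 − 0.770000) / (-0.005269 − 0.263020) = 0.695634 − (0.000392)/(-0.268289) = 0.697094
F(0.697094) = -0.000298
x₄ = 0.697094 − (-0.000298)·(0.697094 − 0.695634) / (-0.000298 − (-0.005269)) = 0.697094 − (0.000000)/(0.004971) = 0.697182

0.6972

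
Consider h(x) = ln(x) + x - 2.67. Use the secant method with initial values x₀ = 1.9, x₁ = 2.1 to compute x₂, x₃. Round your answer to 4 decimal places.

1.9854, 1.9846

h(1.9) = -0.128146, h(2.1) = 0.171937
x₂ = 2.100000 − 0.171937·(2.100000 − 1.900000) / (0.171937 − (-0.128146)) = 2.100000 − (0.034387)/(0.300083) = 1.985407
h(1.985407) = 0.001231
x₃ = 1.985407 − 0.001231·(1.985407 − 2.100000) / (0.001231 − 0.171937) = 1.985407 − (-0.000141)/(-0.170706) = 1.984581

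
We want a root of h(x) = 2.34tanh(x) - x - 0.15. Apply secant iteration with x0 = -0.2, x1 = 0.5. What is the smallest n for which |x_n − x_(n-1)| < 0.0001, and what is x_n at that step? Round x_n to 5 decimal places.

n = 5, x_n = 0.11277

h(-0.2) = -0.4118582, h(0.5) = 0.4313541
x2 = 0.5000000 − 0.4313541·(0.7000000)/(0.8432124) = 0.1419077;  |Δ| = 0.3580923
h(0.1419077) = 0.0379451
x3 = 0.1419077 − 0.0379451·(-0.3580923)/(-0.3934091) = 0.1073690;  |Δ| = 0.0345387
h(0.1073690) = -0.0070866
x4 = 0.1073690 − (-0.0070866)·(-0.0345387)/(-0.0450317) = 0.1128043;  |Δ| = 0.0054353
h(0.1128043) = 0.0000438
x5 = 0.1128043 − 0.0000438·(0.0054353)/(0.0071304) = 0.1127709;  |Δ| = 0.0000334
|x5 − x4| = 0.0000334 < 0.0001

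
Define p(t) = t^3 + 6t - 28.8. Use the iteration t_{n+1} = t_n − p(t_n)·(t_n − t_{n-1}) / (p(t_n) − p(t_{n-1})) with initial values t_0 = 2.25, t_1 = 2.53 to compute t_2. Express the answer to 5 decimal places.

p(2.25) = -3.9093750, p(2.53) = 2.5742770
t_2 = 2.5300000 − 2.5742770·(2.5300000 − 2.2500000) / (2.5742770 − (-3.9093750)) = 2.5300000 − (0.7207976)/(6.4836520) = 2.4188285

2.41883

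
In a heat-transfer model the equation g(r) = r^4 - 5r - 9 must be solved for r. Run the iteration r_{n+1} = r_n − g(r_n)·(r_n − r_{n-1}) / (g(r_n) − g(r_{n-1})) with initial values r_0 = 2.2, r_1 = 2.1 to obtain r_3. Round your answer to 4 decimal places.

g(2.2) = 3.425600, g(2.1) = -0.051900
r_2 = 2.100000 − (-0.051900)·(2.100000 − 2.200000) / (-0.051900 − 3.425600) = 2.100000 − (0.005190)/(-3.477500) = 2.101492
g(2.101492) = -0.004017
r_3 = 2.101492 − (-0.004017)·(2.101492 − 2.100000) / (-0.004017 − (-0.051900)) = 2.101492 − (-0.000006)/(0.047883) = 2.101618

2.1016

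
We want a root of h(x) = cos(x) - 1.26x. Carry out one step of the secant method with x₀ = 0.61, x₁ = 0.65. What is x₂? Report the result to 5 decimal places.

0.63761

h(0.61) = 0.0510480, h(0.65) = -0.0229162
x₂ = 0.6500000 − (-0.0229162)·(0.6500000 − 0.6100000) / (-0.0229162 − 0.0510480) = 0.6500000 − (-0.0009166)/(-0.0739642) = 0.6376069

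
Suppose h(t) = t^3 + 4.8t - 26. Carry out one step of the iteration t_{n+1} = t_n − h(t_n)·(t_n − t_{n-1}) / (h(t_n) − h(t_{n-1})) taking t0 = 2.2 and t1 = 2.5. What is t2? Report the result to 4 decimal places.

h(2.2) = -4.792000, h(2.5) = 1.625000
t2 = 2.500000 − 1.625000·(2.500000 − 2.200000) / (1.625000 − (-4.792000)) = 2.500000 − (0.487500)/(6.417000) = 2.424030

2.4240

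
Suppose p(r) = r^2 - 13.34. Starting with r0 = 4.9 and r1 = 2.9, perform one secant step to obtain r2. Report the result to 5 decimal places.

p(4.9) = 10.6700000, p(2.9) = -4.9300000
r2 = 2.9000000 − (-4.9300000)·(2.9000000 − 4.9000000) / (-4.9300000 − 10.6700000) = 2.9000000 − (9.8600000)/(-15.6000000) = 3.5320513

3.53205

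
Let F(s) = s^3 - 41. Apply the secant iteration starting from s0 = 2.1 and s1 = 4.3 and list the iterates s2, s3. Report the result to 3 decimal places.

3.094, 3.369

F(2.1) = -31.73900, F(4.3) = 38.50700
s2 = 4.30000 − 38.50700·(4.30000 − 2.10000) / (38.50700 − (-31.73900)) = 4.30000 − (84.71540)/(70.24600) = 3.09402
F(3.09402) = -11.38112
s3 = 3.09402 − (-11.38112)·(3.09402 − 4.30000) / (-11.38112 − 38.50700) = 3.09402 − (13.72543)/(-49.88812) = 3.36914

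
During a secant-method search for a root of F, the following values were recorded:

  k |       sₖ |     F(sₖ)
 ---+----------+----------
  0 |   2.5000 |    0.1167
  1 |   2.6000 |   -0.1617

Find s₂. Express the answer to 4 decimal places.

2.5419

s₂ = 2.6000 − (-0.1617)·(2.6000 − 2.5000) / (-0.1617 − 0.1167)
   = 2.6000 − (-0.016170)/(-0.278400) = 2.541918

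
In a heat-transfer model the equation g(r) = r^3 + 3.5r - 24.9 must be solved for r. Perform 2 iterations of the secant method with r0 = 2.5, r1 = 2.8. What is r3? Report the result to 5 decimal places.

g(2.5) = -0.5250000, g(2.8) = 6.8520000
r2 = 2.8000000 − 6.8520000·(2.8000000 − 2.5000000) / (6.8520000 − (-0.5250000)) = 2.8000000 − (2.0556000)/(7.3770000) = 2.5213501
g(2.5213501) = -0.0465309
r3 = 2.5213501 − (-0.0465309)·(2.5213501 − 2.8000000) / (-0.0465309 − 6.8520000) = 2.5213501 − (0.0129658)/(-6.8985309) = 2.5232296

2.52323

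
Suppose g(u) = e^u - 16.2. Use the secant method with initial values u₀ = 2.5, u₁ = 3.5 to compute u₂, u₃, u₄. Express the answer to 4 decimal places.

2.6919, 2.7553, 2.7864

g(2.5) = -4.017506, g(3.5) = 16.915452
u₂ = 3.500000 − 16.915452·(3.500000 − 2.500000) / (16.915452 − (-4.017506)) = 3.500000 − (16.915452)/(20.932958) = 2.691923
g(2.691923) = -1.439975
u₃ = 2.691923 − (-1.439975)·(2.691923 − 3.500000) / (-1.439975 − 16.915452) = 2.691923 − (1.163611)/(-18.355427) = 2.755316
g(2.755316) = -0.473993
u₄ = 2.755316 − (-0.473993)·(2.755316 − 2.691923) / (-0.473993 − (-1.439975)) = 2.755316 − (-0.030048)/(0.965982) = 2.786422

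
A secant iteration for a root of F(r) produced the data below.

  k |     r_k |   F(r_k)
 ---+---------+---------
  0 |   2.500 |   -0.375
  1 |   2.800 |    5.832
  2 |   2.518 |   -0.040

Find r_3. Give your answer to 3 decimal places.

2.520

r_3 = 2.518 − (-0.040)·(2.518 − 2.800) / (-0.040 − 5.832)
   = 2.518 − (0.01128)/(-5.87200) = 2.51992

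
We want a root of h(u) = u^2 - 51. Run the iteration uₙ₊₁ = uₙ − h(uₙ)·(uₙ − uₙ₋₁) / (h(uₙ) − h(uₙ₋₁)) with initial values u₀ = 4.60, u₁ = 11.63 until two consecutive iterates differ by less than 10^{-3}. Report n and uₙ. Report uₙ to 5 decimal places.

n = 6, uₙ = 7.14143

h(4.60) = -29.8400000, h(11.63) = 84.2569000
u₂ = 11.6300000 − 84.2569000·(7.0300000)/(114.0969000) = 6.4385705;  |Δ| = 5.1914295
h(6.4385705) = -9.5448093
u₃ = 6.4385705 − (-9.5448093)·(-5.1914295)/(-93.8017093) = 6.9668254;  |Δ| = 0.5282548
h(6.9668254) = -2.4633444
u₄ = 6.9668254 − (-2.4633444)·(0.5282548)/(7.0814649) = 7.1505830;  |Δ| = 0.1837577
h(7.1505830) = 0.1308378
u₅ = 7.1505830 − 0.1308378·(0.1837577)/(2.5941822) = 7.1413152;  |Δ| = 0.0092678
h(7.1413152) = -0.0016171
u₆ = 7.1413152 − (-0.0016171)·(-0.0092678)/(-0.1324549) = 7.1414284;  |Δ| = 0.0001132
|u₆ − u₅| = 0.0001132 < 10^{-3}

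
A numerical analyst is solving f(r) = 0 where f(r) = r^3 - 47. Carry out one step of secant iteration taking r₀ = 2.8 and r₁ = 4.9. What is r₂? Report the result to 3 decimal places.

3.350

f(2.8) = -25.04800, f(4.9) = 70.64900
r₂ = 4.90000 − 70.64900·(4.90000 − 2.80000) / (70.64900 − (-25.04800)) = 4.90000 − (148.36290)/(95.69700) = 3.34966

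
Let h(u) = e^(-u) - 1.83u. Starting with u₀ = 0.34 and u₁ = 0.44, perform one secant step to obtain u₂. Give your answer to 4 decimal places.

h(0.34) = 0.089570, h(0.44) = -0.161164
u₂ = 0.440000 − (-0.161164)·(0.440000 − 0.340000) / (-0.161164 − 0.089570) = 0.440000 − (-0.016116)/(-0.250734) = 0.375723

0.3757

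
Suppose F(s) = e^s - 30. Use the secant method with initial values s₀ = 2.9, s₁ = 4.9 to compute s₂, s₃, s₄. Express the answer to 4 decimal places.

3.1037, 3.2275, 3.4292

F(2.9) = -11.825855, F(4.9) = 104.289780
s₂ = 4.900000 − 104.289780·(4.900000 − 2.900000) / (104.289780 − (-11.825855)) = 4.900000 − (208.579559)/(116.115634) = 3.103691
F(3.103691) = -7.719965
s₃ = 3.103691 − (-7.719965)·(3.103691 − 4.900000) / (-7.719965 − 104.289780) = 3.103691 − (13.867442)/(-112.009744) = 3.227497
F(3.227497) = -4.783547
s₄ = 3.227497 − (-4.783547)·(3.227497 − 3.103691) / (-4.783547 − (-7.719965)) = 3.227497 − (-0.592230)/(2.936418) = 3.429181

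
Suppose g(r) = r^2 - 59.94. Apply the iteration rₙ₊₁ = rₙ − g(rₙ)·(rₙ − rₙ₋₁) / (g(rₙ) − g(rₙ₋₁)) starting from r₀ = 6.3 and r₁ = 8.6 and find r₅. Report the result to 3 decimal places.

7.742

g(6.3) = -20.25000, g(8.6) = 14.02000
r₂ = 8.60000 − 14.02000·(8.60000 − 6.30000) / (14.02000 − (-20.25000)) = 8.60000 − (32.24600)/(34.27000) = 7.65906
g(7.65906) = -1.27879
r₃ = 7.65906 − (-1.27879)·(7.65906 − 8.60000) / (-1.27879 − 14.02000) = 7.65906 − (1.20327)/(-15.29879) = 7.73771
g(7.73771) = -0.06782
r₄ = 7.73771 − (-0.06782)·(7.73771 − 7.65906) / (-0.06782 − (-1.27879)) = 7.73771 − (-0.00533)/(1.21097) = 7.74212
g(7.74212) = 0.00037
r₅ = 7.74212 − 0.00037·(7.74212 − 7.73771) / (0.00037 − (-0.06782)) = 7.74212 − (0.00000)/(0.06819) = 7.74209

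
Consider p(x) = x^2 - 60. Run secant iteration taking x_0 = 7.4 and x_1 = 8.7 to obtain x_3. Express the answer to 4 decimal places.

7.7448

p(7.4) = -5.240000, p(8.7) = 15.690000
x_2 = 8.700000 − 15.690000·(8.700000 − 7.400000) / (15.690000 − (-5.240000)) = 8.700000 − (20.397000)/(20.930000) = 7.725466
p(7.725466) = -0.317178
x_3 = 7.725466 − (-0.317178)·(7.725466 − 8.700000) / (-0.317178 − 15.690000) = 7.725466 − (0.309100)/(-16.007178) = 7.744776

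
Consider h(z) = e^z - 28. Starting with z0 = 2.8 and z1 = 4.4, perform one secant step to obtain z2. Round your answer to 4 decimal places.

h(2.8) = -11.555353, h(4.4) = 53.450869
z2 = 4.400000 − 53.450869·(4.400000 − 2.800000) / (53.450869 − (-11.555353)) = 4.400000 − (85.521390)/(65.006222) = 3.084412

3.0844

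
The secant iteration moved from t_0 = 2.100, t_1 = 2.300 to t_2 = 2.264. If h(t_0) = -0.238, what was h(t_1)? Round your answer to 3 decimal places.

0.052

The secant line through (2.100, -0.238) and (2.300, h(t_1)) crosses zero at t_2 = 2.264.
So (2.100, -0.238), (2.300, h(t_1)), (2.264, 0) are collinear:
h(t_1) = -0.238 · (2.300 − 2.264) / (2.100 − 2.264) = -0.238 · (0.03600)/(-0.16400) = 0.05224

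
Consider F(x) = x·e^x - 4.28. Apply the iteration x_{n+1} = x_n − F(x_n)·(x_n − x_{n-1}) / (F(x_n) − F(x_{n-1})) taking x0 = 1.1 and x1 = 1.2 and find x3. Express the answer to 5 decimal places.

1.23924

F(1.1) = -0.9754174, F(1.2) = -0.2958597
x2 = 1.2000000 − (-0.2958597)·(1.2000000 − 1.1000000) / (-0.2958597 − (-0.9754174)) = 1.2000000 − (-0.0295860)/(0.6795577) = 1.2435371
F(1.2435371) = 0.0324100
x3 = 1.2435371 − 0.0324100·(1.2435371 − 1.2000000) / (0.0324100 − (-0.2958597)) = 1.2435371 − (0.0014110)/(0.3282697) = 1.2392387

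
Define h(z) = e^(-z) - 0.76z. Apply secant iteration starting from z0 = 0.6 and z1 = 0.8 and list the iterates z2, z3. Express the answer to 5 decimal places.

0.67381, 0.67193

h(0.6) = 0.0928116, h(0.8) = -0.1586710
z2 = 0.8000000 − (-0.1586710)·(0.8000000 − 0.6000000) / (-0.1586710 − 0.0928116) = 0.8000000 − (-0.0317342)/(-0.2514827) = 0.6738116
h(0.6738116) = -0.0023349
z3 = 0.6738116 − (-0.0023349)·(0.6738116 − 0.8000000) / (-0.0023349 − (-0.1586710)) = 0.6738116 − (0.0002946)/(0.1563361) = 0.6719269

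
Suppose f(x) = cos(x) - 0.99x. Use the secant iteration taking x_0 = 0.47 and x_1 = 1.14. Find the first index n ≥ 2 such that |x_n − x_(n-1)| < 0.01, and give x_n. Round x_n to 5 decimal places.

f(0.47) = 0.4262683, f(1.14) = -0.7110055
x_2 = 1.1400000 − (-0.7110055)·(0.6700000)/(-1.1372738) = 0.7211266;  |Δ| = 0.4188734
f(0.7211266) = 0.0371470
x_3 = 0.7211266 − 0.0371470·(-0.4188734)/(0.7481525) = 0.7419244;  |Δ| = 0.0207977
f(0.7419244) = 0.0026645
x_4 = 0.7419244 − 0.0026645·(0.0207977)/(-0.0344825) = 0.7435314;  |Δ| = 0.0016070
|x_4 − x_3| = 0.0016070 < 0.01

n = 4, x_n = 0.74353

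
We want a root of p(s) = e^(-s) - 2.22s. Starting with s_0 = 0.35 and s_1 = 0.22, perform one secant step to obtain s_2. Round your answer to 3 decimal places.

0.326

p(0.35) = -0.07231, p(0.22) = 0.31412
s_2 = 0.22000 − 0.31412·(0.22000 − 0.35000) / (0.31412 − (-0.07231)) = 0.22000 − (-0.04084)/(0.38643) = 0.32567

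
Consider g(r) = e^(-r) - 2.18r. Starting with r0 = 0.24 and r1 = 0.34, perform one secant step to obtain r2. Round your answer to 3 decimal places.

0.330

g(0.24) = 0.26343, g(0.34) = -0.02943
r2 = 0.34000 − (-0.02943)·(0.34000 − 0.24000) / (-0.02943 − 0.26343) = 0.34000 − (-0.00294)/(-0.29286) = 0.32995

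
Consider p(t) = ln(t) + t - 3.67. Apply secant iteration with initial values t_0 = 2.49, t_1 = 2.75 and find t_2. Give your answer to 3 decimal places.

2.684

p(2.49) = -0.26772, p(2.75) = 0.09160
t_2 = 2.75000 − 0.09160·(2.75000 − 2.49000) / (0.09160 − (-0.26772)) = 2.75000 − (0.02382)/(0.35932) = 2.68372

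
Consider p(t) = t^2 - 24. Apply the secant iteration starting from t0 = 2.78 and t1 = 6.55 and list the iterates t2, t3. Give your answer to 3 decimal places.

4.524, 4.843

p(2.78) = -16.27160, p(6.55) = 18.90250
t2 = 6.55000 − 18.90250·(6.55000 − 2.78000) / (18.90250 − (-16.27160)) = 6.55000 − (71.26242)/(35.17410) = 4.52401
p(4.52401) = -3.53335
t3 = 4.52401 − (-3.53335)·(4.52401 − 6.55000) / (-3.53335 − 18.90250) = 4.52401 − (7.15853)/(-22.43585) = 4.84308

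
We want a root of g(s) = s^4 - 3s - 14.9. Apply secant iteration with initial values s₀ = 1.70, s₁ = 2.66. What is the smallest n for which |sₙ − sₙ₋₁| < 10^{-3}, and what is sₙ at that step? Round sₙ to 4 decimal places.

n = 6, sₙ = 2.1495

g(1.70) = -11.647900, g(2.66) = 27.184115
s₂ = 2.660000 − 27.184115·(0.960000)/(38.832015) = 1.987958;  |Δ| = 0.672042
g(1.987958) = -5.245756
s₃ = 1.987958 − (-5.245756)·(-0.672042)/(-32.429871) = 2.096665;  |Δ| = 0.108707
g(2.096665) = -1.865132
s₄ = 2.096665 − (-1.865132)·(0.108707)/(3.380624) = 2.156641;  |Δ| = 0.059975
g(2.156641) = 0.262796
s₅ = 2.156641 − 0.262796·(0.059975)/(2.127928) = 2.149234;  |Δ| = 0.007407
g(2.149234) = -0.010641
s₆ = 2.149234 − (-0.010641)·(-0.007407)/(-0.273437) = 2.149522;  |Δ| = 0.000288
|s₆ − s₅| = 0.000288 < 10^{-3}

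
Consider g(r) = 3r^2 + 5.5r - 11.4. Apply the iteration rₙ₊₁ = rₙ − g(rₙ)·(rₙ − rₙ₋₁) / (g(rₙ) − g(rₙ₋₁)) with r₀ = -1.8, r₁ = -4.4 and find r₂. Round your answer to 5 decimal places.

g(-1.8) = -11.5800000, g(-4.4) = 22.4800000
r₂ = -4.4000000 − 22.4800000·(-4.4000000 − (-1.8000000)) / (22.4800000 − (-11.5800000)) = -4.4000000 − (-58.4480000)/(34.0600000) = -2.6839695

-2.68397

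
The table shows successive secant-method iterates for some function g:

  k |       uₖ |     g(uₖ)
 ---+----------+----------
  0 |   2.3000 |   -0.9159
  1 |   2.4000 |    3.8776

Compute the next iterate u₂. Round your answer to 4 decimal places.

u₂ = 2.4000 − 3.8776·(2.4000 − 2.3000) / (3.8776 − (-0.9159))
   = 2.4000 − (0.387760)/(4.793500) = 2.319107

2.3191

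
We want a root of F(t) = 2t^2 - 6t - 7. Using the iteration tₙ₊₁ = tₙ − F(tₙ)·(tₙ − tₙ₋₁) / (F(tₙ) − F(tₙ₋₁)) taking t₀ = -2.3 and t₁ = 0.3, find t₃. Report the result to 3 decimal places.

F(-2.3) = 17.38000, F(0.3) = -8.62000
t₂ = 0.30000 − (-8.62000)·(0.30000 − (-2.30000)) / (-8.62000 − 17.38000) = 0.30000 − (-22.41200)/(-26.00000) = -0.56200
F(-0.56200) = -2.99631
t₃ = -0.56200 − (-2.99631)·(-0.56200 − 0.30000) / (-2.99631 − (-8.62000)) = -0.56200 − (2.58282)/(5.62369) = -1.02128

-1.021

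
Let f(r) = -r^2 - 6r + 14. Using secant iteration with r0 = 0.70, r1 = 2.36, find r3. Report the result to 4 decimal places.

1.7920

f(0.70) = 9.310000, f(2.36) = -5.729600
r2 = 2.360000 − (-5.729600)·(2.360000 − 0.700000) / (-5.729600 − 9.310000) = 2.360000 − (-9.511136)/(-15.039600) = 1.727594
f(1.727594) = 0.649857
r3 = 1.727594 − 0.649857·(1.727594 − 2.360000) / (0.649857 − (-5.729600)) = 1.727594 − (-0.410973)/(6.379457) = 1.792015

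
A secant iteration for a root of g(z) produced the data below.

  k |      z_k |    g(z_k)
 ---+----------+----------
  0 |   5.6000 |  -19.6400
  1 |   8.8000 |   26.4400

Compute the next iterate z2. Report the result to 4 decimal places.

6.9639

z2 = 8.8000 − 26.4400·(8.8000 − 5.6000) / (26.4400 − (-19.6400))
   = 8.8000 − (84.608000)/(46.080000) = 6.963889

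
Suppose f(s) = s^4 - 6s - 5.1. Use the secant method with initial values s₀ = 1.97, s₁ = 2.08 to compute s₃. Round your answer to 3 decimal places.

f(1.97) = -1.85862, f(2.08) = 1.13774
s₂ = 2.08000 − 1.13774·(2.08000 − 1.97000) / (1.13774 − (-1.85862)) = 2.08000 − (0.12515)/(2.99635) = 2.03823
f(2.03823) = -0.07043
s₃ = 2.03823 − (-0.07043)·(2.03823 − 2.08000) / (-0.07043 − 1.13774) = 2.03823 − (0.00294)/(-1.20817) = 2.04067

2.041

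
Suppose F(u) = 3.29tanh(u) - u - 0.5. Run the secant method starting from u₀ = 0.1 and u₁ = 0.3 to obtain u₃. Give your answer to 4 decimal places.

F(0.1) = -0.272092, F(0.3) = 0.158418
u₂ = 0.300000 − 0.158418·(0.300000 − 0.100000) / (0.158418 − (-0.272092)) = 0.300000 − (0.031684)/(0.430511) = 0.226404
F(0.226404) = 0.005995
u₃ = 0.226404 − 0.005995·(0.226404 − 0.300000) / (0.005995 − 0.158418) = 0.226404 − (-0.000441)/(-0.152424) = 0.223510

0.2235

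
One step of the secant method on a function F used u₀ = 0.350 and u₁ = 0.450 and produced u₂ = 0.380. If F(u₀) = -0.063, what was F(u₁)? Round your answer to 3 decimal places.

0.147

The secant line through (0.350, -0.063) and (0.450, F(u₁)) crosses zero at u₂ = 0.380.
So (0.350, -0.063), (0.450, F(u₁)), (0.380, 0) are collinear:
F(u₁) = -0.063 · (0.450 − 0.380) / (0.350 − 0.380) = -0.063 · (0.07000)/(-0.03000) = 0.14700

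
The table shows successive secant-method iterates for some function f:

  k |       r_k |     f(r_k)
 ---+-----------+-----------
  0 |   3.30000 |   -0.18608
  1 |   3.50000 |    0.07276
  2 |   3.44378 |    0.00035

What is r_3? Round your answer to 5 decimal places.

3.44351

r_3 = 3.44378 − 0.00035·(3.44378 − 3.50000) / (0.00035 − 0.07276)
   = 3.44378 − (-0.0000197)/(-0.0724100) = 3.4435083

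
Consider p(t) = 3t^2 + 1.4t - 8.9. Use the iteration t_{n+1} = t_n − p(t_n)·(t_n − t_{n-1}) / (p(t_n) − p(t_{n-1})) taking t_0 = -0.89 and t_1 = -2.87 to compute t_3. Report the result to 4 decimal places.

p(-0.89) = -7.769700, p(-2.87) = 11.792700
t_2 = -2.870000 − 11.792700·(-2.870000 − (-0.890000)) / (11.792700 − (-7.769700)) = -2.870000 − (-23.349546)/(19.562400) = -1.676407
p(-1.676407) = -2.815950
t_3 = -1.676407 − (-2.815950)·(-1.676407 − (-2.870000)) / (-2.815950 − 11.792700) = -1.676407 − (-3.361098)/(-14.608650) = -1.906483

-1.9065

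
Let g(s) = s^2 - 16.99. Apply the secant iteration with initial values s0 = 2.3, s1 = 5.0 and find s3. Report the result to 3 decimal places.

4.100

g(2.3) = -11.70000, g(5.0) = 8.01000
s2 = 5.00000 − 8.01000·(5.00000 − 2.30000) / (8.01000 − (-11.70000)) = 5.00000 − (21.62700)/(19.71000) = 3.90274
g(3.90274) = -1.75862
s3 = 3.90274 − (-1.75862)·(3.90274 − 5.00000) / (-1.75862 − 8.01000) = 3.90274 − (1.92967)/(-9.76862) = 4.10028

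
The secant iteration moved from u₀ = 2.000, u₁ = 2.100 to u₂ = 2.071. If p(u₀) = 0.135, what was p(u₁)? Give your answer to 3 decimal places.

The secant line through (2.000, 0.135) and (2.100, p(u₁)) crosses zero at u₂ = 2.071.
So (2.000, 0.135), (2.100, p(u₁)), (2.071, 0) are collinear:
p(u₁) = 0.135 · (2.100 − 2.071) / (2.000 − 2.071) = 0.135 · (0.02900)/(-0.07100) = -0.05514

-0.055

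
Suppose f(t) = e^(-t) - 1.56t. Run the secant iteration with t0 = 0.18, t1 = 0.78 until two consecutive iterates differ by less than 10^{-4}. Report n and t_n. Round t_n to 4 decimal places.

f(0.18) = 0.554470, f(0.78) = -0.758394
t2 = 0.780000 − (-0.758394)·(0.600000)/(-1.312864) = 0.433402;  |Δ| = 0.346598
f(0.433402) = -0.027807
t3 = 0.433402 − (-0.027807)·(-0.346598)/(0.730587) = 0.420210;  |Δ| = 0.013192
f(0.420210) = 0.001381
t4 = 0.420210 − 0.001381·(-0.013192)/(0.029188) = 0.420834;  |Δ| = 0.000624
f(0.420834) = -0.000003
t5 = 0.420834 − (-0.000003)·(0.000624)/(-0.001384) = 0.420833;  |Δ| = 0.000001
|t5 − t4| = 0.000001 < 10^{-4}

n = 5, t_n = 0.4208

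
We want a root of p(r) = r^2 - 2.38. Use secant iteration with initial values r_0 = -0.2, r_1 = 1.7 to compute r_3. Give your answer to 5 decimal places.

1.53333

p(-0.2) = -2.3400000, p(1.7) = 0.5100000
r_2 = 1.7000000 − 0.5100000·(1.7000000 − (-0.2000000)) / (0.5100000 − (-2.3400000)) = 1.7000000 − (0.9690000)/(2.8500000) = 1.3600000
p(1.3600000) = -0.5304000
r_3 = 1.3600000 − (-0.5304000)·(1.3600000 − 1.7000000) / (-0.5304000 − 0.5100000) = 1.3600000 − (0.1803360)/(-1.0404000) = 1.5333333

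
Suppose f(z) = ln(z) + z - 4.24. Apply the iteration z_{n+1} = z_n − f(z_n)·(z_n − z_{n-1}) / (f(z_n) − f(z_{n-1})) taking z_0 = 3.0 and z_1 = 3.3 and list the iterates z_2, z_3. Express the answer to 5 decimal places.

3.10730, 3.10650

f(3.0) = -0.1413877, f(3.3) = 0.2539225
z_2 = 3.3000000 − 0.2539225·(3.3000000 − 3.0000000) / (0.2539225 − (-0.1413877)) = 3.3000000 − (0.0761767)/(0.3953102) = 3.1072988
f(3.1072988) = 0.0010526
z_3 = 3.1072988 − 0.0010526·(3.1072988 − 3.3000000) / (0.0010526 − 0.2539225) = 3.1072988 − (-0.0002028)/(-0.2528699) = 3.1064967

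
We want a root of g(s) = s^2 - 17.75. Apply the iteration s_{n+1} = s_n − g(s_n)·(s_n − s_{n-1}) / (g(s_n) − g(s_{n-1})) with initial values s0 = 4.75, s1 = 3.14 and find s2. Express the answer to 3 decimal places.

4.140

g(4.75) = 4.81250, g(3.14) = -7.89040
s2 = 3.14000 − (-7.89040)·(3.14000 − 4.75000) / (-7.89040 − 4.81250) = 3.14000 − (12.70354)/(-12.70290) = 4.14005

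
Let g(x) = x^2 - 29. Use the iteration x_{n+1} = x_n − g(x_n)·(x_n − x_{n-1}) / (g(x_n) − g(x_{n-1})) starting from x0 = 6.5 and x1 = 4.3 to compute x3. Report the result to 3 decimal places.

5.398

g(6.5) = 13.25000, g(4.3) = -10.51000
x2 = 4.30000 − (-10.51000)·(4.30000 − 6.50000) / (-10.51000 − 13.25000) = 4.30000 − (23.12200)/(-23.76000) = 5.27315
g(5.27315) = -1.19391
x3 = 5.27315 − (-1.19391)·(5.27315 − 4.30000) / (-1.19391 − (-10.51000)) = 5.27315 − (-1.16185)/(9.31609) = 5.39786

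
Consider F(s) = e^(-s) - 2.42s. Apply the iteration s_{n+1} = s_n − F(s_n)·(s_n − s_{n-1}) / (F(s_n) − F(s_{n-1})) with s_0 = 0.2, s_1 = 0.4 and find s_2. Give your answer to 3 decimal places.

F(0.2) = 0.33473, F(0.4) = -0.29768
s_2 = 0.40000 − (-0.29768)·(0.40000 − 0.20000) / (-0.29768 − 0.33473) = 0.40000 − (-0.05954)/(-0.63241) = 0.30586

0.306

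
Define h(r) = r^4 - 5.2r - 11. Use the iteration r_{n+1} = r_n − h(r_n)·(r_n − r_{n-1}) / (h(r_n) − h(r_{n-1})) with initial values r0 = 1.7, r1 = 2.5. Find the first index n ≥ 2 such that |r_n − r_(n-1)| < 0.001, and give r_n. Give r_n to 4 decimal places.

n = 6, r_n = 2.1731

h(1.7) = -11.487900, h(2.5) = 15.062500
r2 = 2.500000 − 15.062500·(0.800000)/(26.550400) = 2.046146;  |Δ| = 0.453854
h(2.046146) = -4.111384
r3 = 2.046146 − (-4.111384)·(-0.453854)/(-19.173884) = 2.143464;  |Δ| = 0.097318
h(2.143464) = -1.037141
r4 = 2.143464 − (-1.037141)·(0.097318)/(3.074243) = 2.176296;  |Δ| = 0.032832
h(2.176296) = 0.115462
r5 = 2.176296 − 0.115462·(0.032832)/(1.152603) = 2.173007;  |Δ| = 0.003289
h(2.173007) = -0.002731
r6 = 2.173007 − (-0.002731)·(-0.003289)/(-0.118193) = 2.173083;  |Δ| = 0.000076
|r6 − r5| = 0.000076 < 0.001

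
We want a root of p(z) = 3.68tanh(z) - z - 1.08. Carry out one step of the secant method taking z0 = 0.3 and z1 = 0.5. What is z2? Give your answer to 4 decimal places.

p(0.3) = -0.307970, p(0.5) = 0.120591
z2 = 0.500000 − 0.120591·(0.500000 − 0.300000) / (0.120591 − (-0.307970)) = 0.500000 − (0.024118)/(0.428561) = 0.443723

0.4437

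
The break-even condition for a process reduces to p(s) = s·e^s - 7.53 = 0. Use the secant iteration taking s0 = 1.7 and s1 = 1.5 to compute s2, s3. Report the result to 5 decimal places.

1.56252, 1.56897

p(1.7) = 1.7757106, p(1.5) = -0.8074664
s2 = 1.5000000 − (-0.8074664)·(1.5000000 − 1.7000000) / (-0.8074664 − 1.7757106) = 1.5000000 − (0.1614933)/(-2.5831770) = 1.5625173
p(1.5625173) = -0.0755178
s3 = 1.5625173 − (-0.0755178)·(1.5625173 − 1.5000000) / (-0.0755178 − (-0.8074664)) = 1.5625173 − (-0.0047212)/(0.7319486) = 1.5689674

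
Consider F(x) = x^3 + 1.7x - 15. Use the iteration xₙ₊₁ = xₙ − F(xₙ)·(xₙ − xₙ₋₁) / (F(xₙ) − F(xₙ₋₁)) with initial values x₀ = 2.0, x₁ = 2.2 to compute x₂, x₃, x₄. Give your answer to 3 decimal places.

F(2.0) = -3.60000, F(2.2) = -0.61200
x₂ = 2.20000 − (-0.61200)·(2.20000 − 2.00000) / (-0.61200 − (-3.60000)) = 2.20000 − (-0.12240)/(2.98800) = 2.24096
F(2.24096) = 0.06358
x₃ = 2.24096 − 0.06358·(2.24096 − 2.20000) / (0.06358 − (-0.61200)) = 2.24096 − (0.00260)/(0.67558) = 2.23711
F(2.23711) = -0.00096
x₄ = 2.23711 − (-0.00096)·(2.23711 − 2.24096) / (-0.00096 − 0.06358) = 2.23711 − (0.00000)/(-0.06453) = 2.23717

2.241, 2.237, 2.237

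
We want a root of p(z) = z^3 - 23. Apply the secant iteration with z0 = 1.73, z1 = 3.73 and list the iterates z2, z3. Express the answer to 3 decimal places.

2.493, 2.748

p(1.73) = -17.82228, p(3.73) = 28.89512
z2 = 3.73000 − 28.89512·(3.73000 − 1.73000) / (28.89512 − (-17.82228)) = 3.73000 − (57.79023)/(46.71740) = 2.49298
p(2.49298) = -7.50621
z3 = 2.49298 − (-7.50621)·(2.49298 − 3.73000) / (-7.50621 − 28.89512) = 2.49298 − (9.28531)/(-36.40132) = 2.74806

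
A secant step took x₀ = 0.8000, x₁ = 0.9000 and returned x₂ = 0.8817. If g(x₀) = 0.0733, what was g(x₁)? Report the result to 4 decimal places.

The secant line through (0.8000, 0.0733) and (0.9000, g(x₁)) crosses zero at x₂ = 0.8817.
So (0.8000, 0.0733), (0.9000, g(x₁)), (0.8817, 0) are collinear:
g(x₁) = 0.0733 · (0.9000 − 0.8817) / (0.8000 − 0.8817) = 0.0733 · (0.018300)/(-0.081700) = -0.016418

-0.0164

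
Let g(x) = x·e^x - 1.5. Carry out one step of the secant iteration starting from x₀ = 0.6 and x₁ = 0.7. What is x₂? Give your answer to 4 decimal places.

0.7286

g(0.6) = -0.406729, g(0.7) = -0.090373
x₂ = 0.700000 − (-0.090373)·(0.700000 − 0.600000) / (-0.090373 − (-0.406729)) = 0.700000 − (-0.009037)/(0.316356) = 0.728567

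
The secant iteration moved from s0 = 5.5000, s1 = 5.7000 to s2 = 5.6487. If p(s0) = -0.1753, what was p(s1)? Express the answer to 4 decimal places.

The secant line through (5.5000, -0.1753) and (5.7000, p(s1)) crosses zero at s2 = 5.6487.
So (5.5000, -0.1753), (5.7000, p(s1)), (5.6487, 0) are collinear:
p(s1) = -0.1753 · (5.7000 − 5.6487) / (5.5000 − 5.6487) = -0.1753 · (0.051300)/(-0.148700) = 0.060477

0.0605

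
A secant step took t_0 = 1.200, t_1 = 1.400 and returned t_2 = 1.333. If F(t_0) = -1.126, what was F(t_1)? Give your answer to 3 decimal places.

0.567

The secant line through (1.200, -1.126) and (1.400, F(t_1)) crosses zero at t_2 = 1.333.
So (1.200, -1.126), (1.400, F(t_1)), (1.333, 0) are collinear:
F(t_1) = -1.126 · (1.400 − 1.333) / (1.200 − 1.333) = -1.126 · (0.06700)/(-0.13300) = 0.56723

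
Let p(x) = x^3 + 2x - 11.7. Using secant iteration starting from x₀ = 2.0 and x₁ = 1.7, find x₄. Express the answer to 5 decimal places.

p(2.0) = 0.3000000, p(1.7) = -3.3870000
x₂ = 1.7000000 − (-3.3870000)·(1.7000000 − 2.0000000) / (-3.3870000 − 0.3000000) = 1.7000000 − (1.0161000)/(-3.6870000) = 1.9755899
p(1.9755899) = -0.0381807
x₃ = 1.9755899 − (-0.0381807)·(1.9755899 − 1.7000000) / (-0.0381807 − (-3.3870000)) = 1.9755899 − (-0.0105222)/(3.3488193) = 1.9787320
p(1.9787320) = 0.0049520
x₄ = 1.9787320 − 0.0049520·(1.9787320 − 1.9755899) / (0.0049520 − (-0.0381807)) = 1.9787320 − (0.0000156)/(0.0431327) = 1.9783712

1.97837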